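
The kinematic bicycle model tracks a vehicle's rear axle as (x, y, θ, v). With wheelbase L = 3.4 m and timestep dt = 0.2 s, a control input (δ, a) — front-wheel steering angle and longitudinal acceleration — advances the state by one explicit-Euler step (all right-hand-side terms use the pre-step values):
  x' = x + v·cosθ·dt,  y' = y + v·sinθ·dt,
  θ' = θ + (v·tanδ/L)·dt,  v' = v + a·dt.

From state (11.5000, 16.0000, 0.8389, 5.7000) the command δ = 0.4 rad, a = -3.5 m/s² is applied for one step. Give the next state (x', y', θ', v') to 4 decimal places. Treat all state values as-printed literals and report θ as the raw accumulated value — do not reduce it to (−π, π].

(12.2618, 16.8481, 0.9807, 5.0000)

x' = 11.5000 + 5.7000·cos(0.8389)·0.2 = 12.2618
y' = 16.0000 + 5.7000·sin(0.8389)·0.2 = 16.8481
θ' = 0.8389 + (5.7000/3.4)·tan(0.4)·0.2 = 0.9807
v' = 5.7000 − 3.5000·0.2 = 5.0000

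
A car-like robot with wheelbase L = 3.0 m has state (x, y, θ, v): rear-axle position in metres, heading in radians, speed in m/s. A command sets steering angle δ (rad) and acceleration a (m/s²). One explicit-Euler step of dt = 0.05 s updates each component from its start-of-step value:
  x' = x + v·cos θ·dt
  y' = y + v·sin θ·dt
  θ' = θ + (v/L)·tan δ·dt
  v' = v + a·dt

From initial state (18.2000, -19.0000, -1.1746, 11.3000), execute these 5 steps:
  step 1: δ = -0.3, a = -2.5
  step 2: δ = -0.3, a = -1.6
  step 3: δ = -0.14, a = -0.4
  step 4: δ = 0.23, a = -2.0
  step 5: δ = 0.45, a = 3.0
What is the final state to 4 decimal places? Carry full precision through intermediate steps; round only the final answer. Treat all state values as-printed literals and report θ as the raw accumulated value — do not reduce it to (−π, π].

after step 1 (δ=-0.3, a=-2.5): (18.418040, -19.521233, -1.232858, 11.175000)
after step 2 (δ=-0.3, a=-1.6): (18.603290, -20.048380, -1.290472, 11.095000)
after step 3 (δ=-0.14, a=-0.4): (18.756771, -20.581476, -1.316531, 11.075000)
after step 4 (δ=0.23, a=-2.0): (18.896058, -21.117422, -1.273312, 10.975000)
after step 5 (δ=0.45, a=3.0): (19.056905, -21.642069, -1.184953, 11.125000)

(19.0569, -21.6421, -1.1850, 11.1250)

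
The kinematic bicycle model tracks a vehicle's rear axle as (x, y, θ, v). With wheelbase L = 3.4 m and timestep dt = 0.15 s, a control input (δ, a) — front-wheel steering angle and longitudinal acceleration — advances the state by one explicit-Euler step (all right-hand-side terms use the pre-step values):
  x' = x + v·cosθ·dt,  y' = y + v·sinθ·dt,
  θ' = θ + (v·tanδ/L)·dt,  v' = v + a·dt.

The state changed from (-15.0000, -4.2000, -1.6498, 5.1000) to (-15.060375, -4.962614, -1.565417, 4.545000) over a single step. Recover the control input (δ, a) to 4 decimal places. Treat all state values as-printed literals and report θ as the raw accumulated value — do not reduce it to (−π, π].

a = (v'−v)/dt = (-0.555000)/0.15 = -3.7000
Δθ = θ'−θ = 0.084383;  (v·dt/L) = 5.1000·0.15/3.4 = 0.225000
tan δ = Δθ·L/(v·dt) = 0.375036  →  δ = 0.3588

δ = 0.3588, a = -3.7000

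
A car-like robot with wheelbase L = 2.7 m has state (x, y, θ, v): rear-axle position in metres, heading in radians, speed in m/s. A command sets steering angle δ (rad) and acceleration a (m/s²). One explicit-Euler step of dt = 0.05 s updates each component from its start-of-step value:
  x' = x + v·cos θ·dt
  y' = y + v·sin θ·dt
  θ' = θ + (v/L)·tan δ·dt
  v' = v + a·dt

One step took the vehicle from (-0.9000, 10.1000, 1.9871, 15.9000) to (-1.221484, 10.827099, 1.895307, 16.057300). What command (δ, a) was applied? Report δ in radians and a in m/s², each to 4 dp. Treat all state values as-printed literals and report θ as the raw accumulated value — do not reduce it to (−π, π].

a = (v'−v)/dt = (0.157300)/0.05 = 3.1460
Δθ = θ'−θ = -0.091793;  (v·dt/L) = 15.9000·0.05/2.7 = 0.294444
tan δ = Δθ·L/(v·dt) = -0.311750  →  δ = -0.3022

δ = -0.3022, a = 3.1460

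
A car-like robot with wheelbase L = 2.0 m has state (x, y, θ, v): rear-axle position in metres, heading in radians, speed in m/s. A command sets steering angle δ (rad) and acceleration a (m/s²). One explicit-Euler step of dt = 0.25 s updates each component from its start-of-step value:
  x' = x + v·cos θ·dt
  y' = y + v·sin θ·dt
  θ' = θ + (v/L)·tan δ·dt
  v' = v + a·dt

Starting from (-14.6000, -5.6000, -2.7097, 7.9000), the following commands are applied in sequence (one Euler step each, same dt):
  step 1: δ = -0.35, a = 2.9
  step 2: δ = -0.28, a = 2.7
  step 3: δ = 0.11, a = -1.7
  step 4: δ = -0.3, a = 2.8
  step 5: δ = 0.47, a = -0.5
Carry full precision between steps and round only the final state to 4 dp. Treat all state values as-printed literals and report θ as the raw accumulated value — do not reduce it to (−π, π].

(-25.1608, -4.7387, -2.9870, 9.4500)

after step 1 (δ=-0.35, a=2.9): (-16.393646, -6.426716, -3.070166, 8.625000)
after step 2 (δ=-0.28, a=2.7): (-18.544398, -6.580600, -3.380185, 9.300000)
after step 3 (δ=0.11, a=-1.7): (-20.803534, -6.031120, -3.251792, 8.875000)
after step 4 (δ=-0.3, a=2.8): (-23.008826, -5.787110, -3.594962, 9.575000)
after step 5 (δ=0.47, a=-0.5): (-25.160751, -4.738656, -2.986990, 9.450000)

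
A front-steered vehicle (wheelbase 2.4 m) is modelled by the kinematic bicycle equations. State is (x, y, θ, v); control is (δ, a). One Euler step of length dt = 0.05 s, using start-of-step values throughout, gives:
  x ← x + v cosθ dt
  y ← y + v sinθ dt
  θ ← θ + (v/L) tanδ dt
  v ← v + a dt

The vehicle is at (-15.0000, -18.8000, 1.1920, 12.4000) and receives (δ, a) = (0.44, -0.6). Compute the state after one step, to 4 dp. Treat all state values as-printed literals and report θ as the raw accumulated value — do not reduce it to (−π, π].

x' = -15.0000 + 12.4000·cos(1.1920)·0.05 = -14.7707
y' = -18.8000 + 12.4000·sin(1.1920)·0.05 = -18.2240
θ' = 1.1920 + (12.4000/2.4)·tan(0.44)·0.05 = 1.3136
v' = 12.4000 − 0.6000·0.05 = 12.3700

(-14.7707, -18.2240, 1.3136, 12.3700)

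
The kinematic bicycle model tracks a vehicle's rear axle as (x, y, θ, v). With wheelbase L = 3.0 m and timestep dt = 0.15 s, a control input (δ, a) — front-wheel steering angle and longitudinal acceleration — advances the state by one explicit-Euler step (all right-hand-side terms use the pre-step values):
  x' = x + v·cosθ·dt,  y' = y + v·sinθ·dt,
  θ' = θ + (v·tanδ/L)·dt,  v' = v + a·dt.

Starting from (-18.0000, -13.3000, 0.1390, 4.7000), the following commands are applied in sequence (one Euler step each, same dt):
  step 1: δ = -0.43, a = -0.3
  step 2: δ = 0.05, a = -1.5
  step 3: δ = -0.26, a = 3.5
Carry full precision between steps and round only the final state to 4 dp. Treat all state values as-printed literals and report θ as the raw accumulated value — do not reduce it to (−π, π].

after step 1 (δ=-0.43, a=-0.3): (-17.301800, -13.202320, 0.031224, 4.655000)
after step 2 (δ=0.05, a=-1.5): (-16.603890, -13.180522, 0.042871, 4.430000)
after step 3 (δ=-0.26, a=3.5): (-15.940001, -13.152042, -0.016053, 4.955000)

(-15.9400, -13.1520, -0.0161, 4.9550)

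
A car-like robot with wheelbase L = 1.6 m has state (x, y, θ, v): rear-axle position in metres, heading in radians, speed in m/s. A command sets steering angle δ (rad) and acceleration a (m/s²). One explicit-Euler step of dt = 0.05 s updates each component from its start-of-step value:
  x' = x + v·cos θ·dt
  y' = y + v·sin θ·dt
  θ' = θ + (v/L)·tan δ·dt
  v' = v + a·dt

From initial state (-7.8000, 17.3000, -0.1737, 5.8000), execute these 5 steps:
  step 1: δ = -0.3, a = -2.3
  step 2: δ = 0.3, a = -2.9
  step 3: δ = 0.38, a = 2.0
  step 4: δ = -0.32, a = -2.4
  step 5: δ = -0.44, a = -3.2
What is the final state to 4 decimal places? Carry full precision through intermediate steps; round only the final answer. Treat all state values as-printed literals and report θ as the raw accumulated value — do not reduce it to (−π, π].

(-6.4121, 17.0621, -0.2453, 5.3600)

after step 1 (δ=-0.3, a=-2.3): (-7.514364, 17.249880, -0.229767, 5.685000)
after step 2 (δ=0.3, a=-2.9): (-7.237584, 17.185142, -0.174812, 5.540000)
after step 3 (δ=0.38, a=2.0): (-6.964806, 17.136965, -0.105663, 5.640000)
after step 4 (δ=-0.32, a=-2.4): (-6.684379, 17.107224, -0.164071, 5.520000)
after step 5 (δ=-0.44, a=-3.2): (-6.412085, 17.062143, -0.245280, 5.360000)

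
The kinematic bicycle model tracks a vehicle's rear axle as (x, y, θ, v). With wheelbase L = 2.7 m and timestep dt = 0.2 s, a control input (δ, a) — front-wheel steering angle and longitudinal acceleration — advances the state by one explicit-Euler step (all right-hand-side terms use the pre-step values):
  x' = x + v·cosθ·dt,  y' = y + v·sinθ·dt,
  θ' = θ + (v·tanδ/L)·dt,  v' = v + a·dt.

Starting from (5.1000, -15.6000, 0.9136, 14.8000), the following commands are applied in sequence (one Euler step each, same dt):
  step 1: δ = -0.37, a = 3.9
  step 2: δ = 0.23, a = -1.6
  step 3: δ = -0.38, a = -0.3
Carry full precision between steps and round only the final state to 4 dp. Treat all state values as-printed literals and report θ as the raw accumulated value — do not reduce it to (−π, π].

after step 1 (δ=-0.37, a=3.9): (6.908263, -13.256544, 0.488387, 15.580000)
after step 2 (δ=0.23, a=-1.6): (9.659974, -11.794510, 0.758606, 15.260000)
after step 3 (δ=-0.38, a=-0.3): (11.875102, -9.695008, 0.307122, 15.200000)

(11.8751, -9.6950, 0.3071, 15.2000)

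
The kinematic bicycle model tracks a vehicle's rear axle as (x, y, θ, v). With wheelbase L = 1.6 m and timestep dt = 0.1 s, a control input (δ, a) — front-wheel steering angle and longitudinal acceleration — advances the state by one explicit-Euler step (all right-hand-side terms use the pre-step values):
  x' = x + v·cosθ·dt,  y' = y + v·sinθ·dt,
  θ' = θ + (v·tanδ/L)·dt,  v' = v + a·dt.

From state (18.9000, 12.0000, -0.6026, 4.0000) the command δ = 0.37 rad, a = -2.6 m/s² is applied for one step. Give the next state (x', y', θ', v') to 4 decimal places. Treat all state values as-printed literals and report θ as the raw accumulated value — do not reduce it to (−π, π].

x' = 18.9000 + 4.0000·cos(-0.6026)·0.1 = 19.2295
y' = 12.0000 + 4.0000·sin(-0.6026)·0.1 = 11.7733
θ' = -0.6026 + (4.0000/1.6)·tan(0.37)·0.1 = -0.5056
v' = 4.0000 − 2.6000·0.1 = 3.7400

(19.2295, 11.7733, -0.5056, 3.7400)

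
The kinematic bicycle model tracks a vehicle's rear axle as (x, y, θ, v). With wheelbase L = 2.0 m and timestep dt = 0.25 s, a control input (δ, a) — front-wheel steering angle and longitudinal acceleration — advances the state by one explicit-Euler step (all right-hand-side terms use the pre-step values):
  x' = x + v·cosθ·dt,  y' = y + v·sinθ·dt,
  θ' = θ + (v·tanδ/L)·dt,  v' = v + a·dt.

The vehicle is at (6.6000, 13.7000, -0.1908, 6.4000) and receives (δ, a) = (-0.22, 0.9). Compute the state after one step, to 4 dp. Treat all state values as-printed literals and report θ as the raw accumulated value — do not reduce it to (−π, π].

(8.1710, 13.3966, -0.3697, 6.6250)

x' = 6.6000 + 6.4000·cos(-0.1908)·0.25 = 8.1710
y' = 13.7000 + 6.4000·sin(-0.1908)·0.25 = 13.3966
θ' = -0.1908 + (6.4000/2.0)·tan(-0.22)·0.25 = -0.3697
v' = 6.4000 + 0.9000·0.25 = 6.6250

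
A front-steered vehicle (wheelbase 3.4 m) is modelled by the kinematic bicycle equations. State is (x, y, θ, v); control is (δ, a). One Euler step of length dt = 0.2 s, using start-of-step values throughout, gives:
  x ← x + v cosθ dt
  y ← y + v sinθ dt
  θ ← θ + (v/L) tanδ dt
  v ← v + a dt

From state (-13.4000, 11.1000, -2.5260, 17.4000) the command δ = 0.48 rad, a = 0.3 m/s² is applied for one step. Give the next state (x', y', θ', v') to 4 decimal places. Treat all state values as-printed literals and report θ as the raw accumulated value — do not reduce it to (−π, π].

(-16.2412, 9.0905, -1.9931, 17.4600)

x' = -13.4000 + 17.4000·cos(-2.5260)·0.2 = -16.2412
y' = 11.1000 + 17.4000·sin(-2.5260)·0.2 = 9.0905
θ' = -2.5260 + (17.4000/3.4)·tan(0.48)·0.2 = -1.9931
v' = 17.4000 + 0.3000·0.2 = 17.4600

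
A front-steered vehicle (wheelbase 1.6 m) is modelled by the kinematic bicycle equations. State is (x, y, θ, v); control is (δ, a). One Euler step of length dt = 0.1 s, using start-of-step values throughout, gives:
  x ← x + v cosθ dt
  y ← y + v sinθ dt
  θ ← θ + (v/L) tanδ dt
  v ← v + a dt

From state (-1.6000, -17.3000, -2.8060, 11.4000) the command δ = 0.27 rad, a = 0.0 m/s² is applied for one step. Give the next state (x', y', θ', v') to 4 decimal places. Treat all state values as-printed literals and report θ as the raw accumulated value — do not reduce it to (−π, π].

(-2.6764, -17.6754, -2.6088, 11.4000)

x' = -1.6000 + 11.4000·cos(-2.8060)·0.1 = -2.6764
y' = -17.3000 + 11.4000·sin(-2.8060)·0.1 = -17.6754
θ' = -2.8060 + (11.4000/1.6)·tan(0.27)·0.1 = -2.6088
v' = 11.4000 + 0.0000·0.1 = 11.4000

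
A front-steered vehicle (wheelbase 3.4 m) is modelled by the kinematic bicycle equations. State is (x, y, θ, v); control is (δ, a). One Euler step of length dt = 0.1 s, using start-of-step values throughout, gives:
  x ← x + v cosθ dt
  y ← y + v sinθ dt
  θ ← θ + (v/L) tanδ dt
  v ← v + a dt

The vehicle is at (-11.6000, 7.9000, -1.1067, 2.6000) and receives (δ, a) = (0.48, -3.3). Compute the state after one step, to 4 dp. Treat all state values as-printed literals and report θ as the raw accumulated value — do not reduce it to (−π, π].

(-11.4836, 7.6675, -1.0669, 2.2700)

x' = -11.6000 + 2.6000·cos(-1.1067)·0.1 = -11.4836
y' = 7.9000 + 2.6000·sin(-1.1067)·0.1 = 7.6675
θ' = -1.1067 + (2.6000/3.4)·tan(0.48)·0.1 = -1.0669
v' = 2.6000 − 3.3000·0.1 = 2.2700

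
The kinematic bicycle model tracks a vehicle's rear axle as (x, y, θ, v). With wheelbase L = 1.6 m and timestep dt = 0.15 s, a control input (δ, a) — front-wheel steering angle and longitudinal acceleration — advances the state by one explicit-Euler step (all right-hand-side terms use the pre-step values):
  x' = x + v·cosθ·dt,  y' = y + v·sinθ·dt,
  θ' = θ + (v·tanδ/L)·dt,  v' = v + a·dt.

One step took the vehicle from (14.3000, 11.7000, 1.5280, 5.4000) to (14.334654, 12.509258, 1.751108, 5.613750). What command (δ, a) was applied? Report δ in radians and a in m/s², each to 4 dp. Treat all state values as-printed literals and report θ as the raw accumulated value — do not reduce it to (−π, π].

δ = 0.4151, a = 1.4250

a = (v'−v)/dt = (0.213750)/0.15 = 1.4250
Δθ = θ'−θ = 0.223108;  (v·dt/L) = 5.4000·0.15/1.6 = 0.506250
tan δ = Δθ·L/(v·dt) = 0.440707  →  δ = 0.4151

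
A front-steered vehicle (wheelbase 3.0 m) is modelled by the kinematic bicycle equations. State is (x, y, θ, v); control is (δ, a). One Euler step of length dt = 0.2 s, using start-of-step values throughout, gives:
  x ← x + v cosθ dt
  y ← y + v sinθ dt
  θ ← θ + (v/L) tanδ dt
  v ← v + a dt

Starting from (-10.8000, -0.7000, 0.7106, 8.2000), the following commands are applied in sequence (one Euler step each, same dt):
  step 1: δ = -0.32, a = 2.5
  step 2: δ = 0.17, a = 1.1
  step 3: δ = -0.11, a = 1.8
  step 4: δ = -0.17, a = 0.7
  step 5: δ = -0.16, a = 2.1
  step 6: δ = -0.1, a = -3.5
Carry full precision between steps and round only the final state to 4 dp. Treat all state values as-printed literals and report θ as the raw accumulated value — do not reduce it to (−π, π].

(-1.5080, 4.8063, 0.2900, 9.1400)

after step 1 (δ=-0.32, a=2.5): (-9.556928, 0.369753, 0.529440, 8.700000)
after step 2 (δ=0.17, a=1.1): (-8.055152, 1.248541, 0.629001, 8.920000)
after step 3 (δ=-0.11, a=1.8): (-6.612582, 2.298136, 0.563323, 9.280000)
after step 4 (δ=-0.17, a=0.7): (-5.043361, 3.289237, 0.457125, 9.420000)
after step 5 (δ=-0.16, a=2.1): (-3.352800, 4.120778, 0.355778, 9.840000)
after step 6 (δ=-0.1, a=-3.5): (-1.508045, 4.806272, 0.289959, 9.140000)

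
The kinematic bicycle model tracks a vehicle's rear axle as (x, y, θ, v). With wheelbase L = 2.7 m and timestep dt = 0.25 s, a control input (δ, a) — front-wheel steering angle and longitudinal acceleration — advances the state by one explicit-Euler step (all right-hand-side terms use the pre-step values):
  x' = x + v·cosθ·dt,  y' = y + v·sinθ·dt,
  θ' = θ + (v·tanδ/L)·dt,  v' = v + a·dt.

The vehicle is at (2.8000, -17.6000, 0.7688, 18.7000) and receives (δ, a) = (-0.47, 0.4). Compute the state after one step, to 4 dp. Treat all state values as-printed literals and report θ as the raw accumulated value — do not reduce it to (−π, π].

(6.1601, -14.3496, -0.1107, 18.8000)

x' = 2.8000 + 18.7000·cos(0.7688)·0.25 = 6.1601
y' = -17.6000 + 18.7000·sin(0.7688)·0.25 = -14.3496
θ' = 0.7688 + (18.7000/2.7)·tan(-0.47)·0.25 = -0.1107
v' = 18.7000 + 0.4000·0.25 = 18.8000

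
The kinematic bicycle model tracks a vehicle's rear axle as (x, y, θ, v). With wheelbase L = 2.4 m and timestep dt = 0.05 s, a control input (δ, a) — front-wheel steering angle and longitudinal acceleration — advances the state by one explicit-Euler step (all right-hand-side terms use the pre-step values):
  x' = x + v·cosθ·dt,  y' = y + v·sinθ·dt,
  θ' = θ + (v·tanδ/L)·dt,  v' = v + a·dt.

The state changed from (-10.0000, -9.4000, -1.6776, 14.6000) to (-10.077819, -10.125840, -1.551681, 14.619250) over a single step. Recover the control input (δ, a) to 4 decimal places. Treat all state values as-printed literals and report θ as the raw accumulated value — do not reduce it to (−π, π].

a = (v'−v)/dt = (0.019250)/0.05 = 0.3850
Δθ = θ'−θ = 0.125919;  (v·dt/L) = 14.6000·0.05/2.4 = 0.304167
tan δ = Δθ·L/(v·dt) = 0.413980  →  δ = 0.3925

δ = 0.3925, a = 0.3850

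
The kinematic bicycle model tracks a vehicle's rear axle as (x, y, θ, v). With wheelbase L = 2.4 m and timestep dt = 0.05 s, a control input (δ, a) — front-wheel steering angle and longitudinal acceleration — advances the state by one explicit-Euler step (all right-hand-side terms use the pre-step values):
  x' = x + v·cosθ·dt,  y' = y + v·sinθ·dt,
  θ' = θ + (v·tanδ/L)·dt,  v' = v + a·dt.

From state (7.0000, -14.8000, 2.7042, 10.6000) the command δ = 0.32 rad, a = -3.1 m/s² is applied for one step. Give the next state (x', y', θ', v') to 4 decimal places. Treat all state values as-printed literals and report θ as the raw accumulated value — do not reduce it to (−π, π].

x' = 7.0000 + 10.6000·cos(2.7042)·0.05 = 6.5199
y' = -14.8000 + 10.6000·sin(2.7042)·0.05 = -14.5755
θ' = 2.7042 + (10.6000/2.4)·tan(0.32)·0.05 = 2.7774
v' = 10.6000 − 3.1000·0.05 = 10.4450

(6.5199, -14.5755, 2.7774, 10.4450)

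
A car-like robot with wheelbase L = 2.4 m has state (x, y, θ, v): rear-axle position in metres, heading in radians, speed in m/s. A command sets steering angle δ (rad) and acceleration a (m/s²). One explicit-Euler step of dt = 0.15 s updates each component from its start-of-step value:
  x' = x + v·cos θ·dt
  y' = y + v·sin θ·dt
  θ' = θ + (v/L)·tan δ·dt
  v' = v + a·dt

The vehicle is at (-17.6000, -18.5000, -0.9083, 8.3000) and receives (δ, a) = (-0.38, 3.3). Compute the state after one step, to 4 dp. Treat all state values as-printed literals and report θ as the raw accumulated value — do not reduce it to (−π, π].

(-16.8342, -19.4816, -1.1155, 8.7950)

x' = -17.6000 + 8.3000·cos(-0.9083)·0.15 = -16.8342
y' = -18.5000 + 8.3000·sin(-0.9083)·0.15 = -19.4816
θ' = -0.9083 + (8.3000/2.4)·tan(-0.38)·0.15 = -1.1155
v' = 8.3000 + 3.3000·0.15 = 8.7950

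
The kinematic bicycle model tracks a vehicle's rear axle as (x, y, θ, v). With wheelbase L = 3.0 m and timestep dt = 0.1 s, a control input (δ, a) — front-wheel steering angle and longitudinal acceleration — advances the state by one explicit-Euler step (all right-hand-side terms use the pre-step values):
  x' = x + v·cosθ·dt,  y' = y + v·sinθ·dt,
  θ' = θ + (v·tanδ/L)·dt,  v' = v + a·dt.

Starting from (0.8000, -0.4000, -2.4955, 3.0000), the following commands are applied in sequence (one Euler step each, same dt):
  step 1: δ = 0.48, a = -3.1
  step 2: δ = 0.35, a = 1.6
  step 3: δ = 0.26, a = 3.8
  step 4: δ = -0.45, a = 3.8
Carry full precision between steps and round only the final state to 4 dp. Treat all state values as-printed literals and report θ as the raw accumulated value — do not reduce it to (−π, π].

after step 1 (δ=0.48, a=-3.1): (0.560467, -0.580621, -2.443439, 2.690000)
after step 2 (δ=0.35, a=1.6): (0.354405, -0.753536, -2.410708, 2.850000)
after step 3 (δ=0.26, a=3.8): (0.142199, -0.943781, -2.385436, 3.230000)
after step 4 (δ=-0.45, a=3.8): (-0.092777, -1.165402, -2.437445, 3.610000)

(-0.0928, -1.1654, -2.4374, 3.6100)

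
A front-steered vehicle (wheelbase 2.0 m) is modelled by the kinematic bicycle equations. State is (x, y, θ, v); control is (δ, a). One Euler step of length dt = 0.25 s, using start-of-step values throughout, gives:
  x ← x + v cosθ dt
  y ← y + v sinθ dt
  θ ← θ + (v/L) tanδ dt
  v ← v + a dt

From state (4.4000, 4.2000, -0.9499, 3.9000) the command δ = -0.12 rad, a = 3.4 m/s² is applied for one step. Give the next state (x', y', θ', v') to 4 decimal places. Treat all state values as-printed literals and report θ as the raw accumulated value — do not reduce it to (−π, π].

(4.9672, 3.4070, -1.0087, 4.7500)

x' = 4.4000 + 3.9000·cos(-0.9499)·0.25 = 4.9672
y' = 4.2000 + 3.9000·sin(-0.9499)·0.25 = 3.4070
θ' = -0.9499 + (3.9000/2.0)·tan(-0.12)·0.25 = -1.0087
v' = 3.9000 + 3.4000·0.25 = 4.7500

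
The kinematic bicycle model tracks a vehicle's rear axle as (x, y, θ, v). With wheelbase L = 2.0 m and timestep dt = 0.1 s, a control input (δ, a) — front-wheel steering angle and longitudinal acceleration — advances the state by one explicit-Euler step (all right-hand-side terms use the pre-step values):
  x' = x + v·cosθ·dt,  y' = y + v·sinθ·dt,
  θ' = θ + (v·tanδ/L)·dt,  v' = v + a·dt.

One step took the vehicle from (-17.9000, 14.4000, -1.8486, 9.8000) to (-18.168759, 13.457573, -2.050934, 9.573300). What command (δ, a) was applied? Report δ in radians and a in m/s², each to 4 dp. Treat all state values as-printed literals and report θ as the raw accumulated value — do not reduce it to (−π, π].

a = (v'−v)/dt = (-0.226700)/0.1 = -2.2670
Δθ = θ'−θ = -0.202334;  (v·dt/L) = 9.8000·0.1/2.0 = 0.490000
tan δ = Δθ·L/(v·dt) = -0.412927  →  δ = -0.3916

δ = -0.3916, a = -2.2670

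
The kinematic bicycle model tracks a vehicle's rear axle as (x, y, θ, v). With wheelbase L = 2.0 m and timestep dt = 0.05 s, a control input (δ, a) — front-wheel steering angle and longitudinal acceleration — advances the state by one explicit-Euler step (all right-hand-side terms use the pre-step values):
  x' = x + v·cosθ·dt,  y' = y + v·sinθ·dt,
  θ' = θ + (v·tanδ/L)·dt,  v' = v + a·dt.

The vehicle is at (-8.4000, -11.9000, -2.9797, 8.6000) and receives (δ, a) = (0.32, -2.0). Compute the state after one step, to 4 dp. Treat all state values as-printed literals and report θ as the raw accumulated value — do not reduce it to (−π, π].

(-8.8244, -11.9693, -2.9085, 8.5000)

x' = -8.4000 + 8.6000·cos(-2.9797)·0.05 = -8.8244
y' = -11.9000 + 8.6000·sin(-2.9797)·0.05 = -11.9693
θ' = -2.9797 + (8.6000/2.0)·tan(0.32)·0.05 = -2.9085
v' = 8.6000 − 2.0000·0.05 = 8.5000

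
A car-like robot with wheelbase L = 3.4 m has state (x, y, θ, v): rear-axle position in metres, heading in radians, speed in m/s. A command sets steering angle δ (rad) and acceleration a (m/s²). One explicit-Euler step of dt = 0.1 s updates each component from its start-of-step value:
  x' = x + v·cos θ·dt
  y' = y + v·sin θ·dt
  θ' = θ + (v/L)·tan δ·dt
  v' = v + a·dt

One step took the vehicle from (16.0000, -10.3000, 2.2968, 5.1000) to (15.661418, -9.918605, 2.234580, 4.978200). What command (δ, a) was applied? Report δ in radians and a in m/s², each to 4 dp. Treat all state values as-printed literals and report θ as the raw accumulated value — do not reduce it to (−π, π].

δ = -0.3932, a = -1.2180

a = (v'−v)/dt = (-0.121800)/0.1 = -1.2180
Δθ = θ'−θ = -0.062220;  (v·dt/L) = 5.1000·0.1/3.4 = 0.150000
tan δ = Δθ·L/(v·dt) = -0.414800  →  δ = -0.3932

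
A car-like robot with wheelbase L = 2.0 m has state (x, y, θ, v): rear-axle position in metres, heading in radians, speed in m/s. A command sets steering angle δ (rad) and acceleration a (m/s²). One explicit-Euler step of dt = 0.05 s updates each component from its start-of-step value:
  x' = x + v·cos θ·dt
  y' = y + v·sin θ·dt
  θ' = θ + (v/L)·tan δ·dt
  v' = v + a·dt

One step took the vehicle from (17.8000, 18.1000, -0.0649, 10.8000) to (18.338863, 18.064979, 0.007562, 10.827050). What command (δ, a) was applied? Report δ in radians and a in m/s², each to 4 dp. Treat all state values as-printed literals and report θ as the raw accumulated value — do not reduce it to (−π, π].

a = (v'−v)/dt = (0.027050)/0.05 = 0.5410
Δθ = θ'−θ = 0.072462;  (v·dt/L) = 10.8000·0.05/2.0 = 0.270000
tan δ = Δθ·L/(v·dt) = 0.268378  →  δ = 0.2622

δ = 0.2622, a = 0.5410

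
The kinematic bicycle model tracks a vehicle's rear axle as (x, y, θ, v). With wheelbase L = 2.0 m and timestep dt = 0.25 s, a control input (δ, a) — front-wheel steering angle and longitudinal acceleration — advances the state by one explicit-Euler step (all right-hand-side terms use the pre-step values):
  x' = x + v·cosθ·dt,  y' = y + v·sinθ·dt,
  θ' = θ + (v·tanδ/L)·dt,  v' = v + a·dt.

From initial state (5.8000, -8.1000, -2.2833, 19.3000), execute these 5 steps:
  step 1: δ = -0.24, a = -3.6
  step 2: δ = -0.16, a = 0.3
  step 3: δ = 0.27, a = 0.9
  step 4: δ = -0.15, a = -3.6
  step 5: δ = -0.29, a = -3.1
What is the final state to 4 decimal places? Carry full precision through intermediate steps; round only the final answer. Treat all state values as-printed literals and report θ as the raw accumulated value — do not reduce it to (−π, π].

(-14.7800, -15.6879, -3.6230, 17.0250)

after step 1 (δ=-0.24, a=-3.6): (2.645751, -11.751210, -2.873679, 18.400000)
after step 2 (δ=-0.16, a=0.3): (-1.790146, -12.968923, -3.244852, 18.475000)
after step 3 (δ=0.27, a=0.9): (-6.384294, -12.492841, -2.605713, 18.700000)
after step 4 (δ=-0.15, a=-3.6): (-10.403953, -14.879883, -2.958992, 17.800000)
after step 5 (δ=-0.29, a=-3.1): (-14.779970, -15.687948, -3.622961, 17.025000)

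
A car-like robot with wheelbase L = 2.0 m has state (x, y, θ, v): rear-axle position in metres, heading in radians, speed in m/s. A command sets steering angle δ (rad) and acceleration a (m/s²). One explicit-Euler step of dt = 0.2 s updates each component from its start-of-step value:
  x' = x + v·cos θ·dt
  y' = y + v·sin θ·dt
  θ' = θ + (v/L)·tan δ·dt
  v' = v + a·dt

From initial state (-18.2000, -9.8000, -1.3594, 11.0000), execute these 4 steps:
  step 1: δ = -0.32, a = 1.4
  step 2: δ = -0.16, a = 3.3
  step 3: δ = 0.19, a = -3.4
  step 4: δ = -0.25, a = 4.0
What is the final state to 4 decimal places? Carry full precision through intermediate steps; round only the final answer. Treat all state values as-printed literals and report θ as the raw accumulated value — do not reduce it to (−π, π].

(-19.1052, -18.6752, -1.9638, 12.0600)

after step 1 (δ=-0.32, a=1.4): (-17.738384, -11.951026, -1.723928, 11.280000)
after step 2 (δ=-0.16, a=3.3): (-18.082501, -14.180626, -1.905964, 11.940000)
after step 3 (δ=0.19, a=-3.4): (-18.867981, -16.435746, -1.676334, 11.260000)
after step 4 (δ=-0.25, a=4.0): (-19.105212, -18.675216, -1.963849, 12.060000)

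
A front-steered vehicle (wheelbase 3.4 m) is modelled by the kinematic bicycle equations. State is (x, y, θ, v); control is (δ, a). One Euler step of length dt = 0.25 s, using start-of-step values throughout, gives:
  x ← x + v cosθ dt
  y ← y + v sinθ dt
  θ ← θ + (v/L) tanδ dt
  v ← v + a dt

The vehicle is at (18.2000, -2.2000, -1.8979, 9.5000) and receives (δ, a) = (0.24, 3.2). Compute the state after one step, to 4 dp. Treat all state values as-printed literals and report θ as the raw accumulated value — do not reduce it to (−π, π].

x' = 18.2000 + 9.5000·cos(-1.8979)·0.25 = 17.4369
y' = -2.2000 + 9.5000·sin(-1.8979)·0.25 = -4.4491
θ' = -1.8979 + (9.5000/3.4)·tan(0.24)·0.25 = -1.7270
v' = 9.5000 + 3.2000·0.25 = 10.3000

(17.4369, -4.4491, -1.7270, 10.3000)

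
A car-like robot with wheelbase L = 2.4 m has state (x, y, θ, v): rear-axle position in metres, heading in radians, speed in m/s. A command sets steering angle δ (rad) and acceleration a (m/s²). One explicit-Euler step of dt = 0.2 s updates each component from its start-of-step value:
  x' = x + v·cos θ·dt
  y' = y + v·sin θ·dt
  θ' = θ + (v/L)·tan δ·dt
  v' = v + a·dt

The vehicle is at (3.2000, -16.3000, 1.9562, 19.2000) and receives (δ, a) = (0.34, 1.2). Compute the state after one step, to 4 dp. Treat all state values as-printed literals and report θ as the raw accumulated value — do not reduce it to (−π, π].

(1.7564, -12.7417, 2.5222, 19.4400)

x' = 3.2000 + 19.2000·cos(1.9562)·0.2 = 1.7564
y' = -16.3000 + 19.2000·sin(1.9562)·0.2 = -12.7417
θ' = 1.9562 + (19.2000/2.4)·tan(0.34)·0.2 = 2.5222
v' = 19.2000 + 1.2000·0.2 = 19.4400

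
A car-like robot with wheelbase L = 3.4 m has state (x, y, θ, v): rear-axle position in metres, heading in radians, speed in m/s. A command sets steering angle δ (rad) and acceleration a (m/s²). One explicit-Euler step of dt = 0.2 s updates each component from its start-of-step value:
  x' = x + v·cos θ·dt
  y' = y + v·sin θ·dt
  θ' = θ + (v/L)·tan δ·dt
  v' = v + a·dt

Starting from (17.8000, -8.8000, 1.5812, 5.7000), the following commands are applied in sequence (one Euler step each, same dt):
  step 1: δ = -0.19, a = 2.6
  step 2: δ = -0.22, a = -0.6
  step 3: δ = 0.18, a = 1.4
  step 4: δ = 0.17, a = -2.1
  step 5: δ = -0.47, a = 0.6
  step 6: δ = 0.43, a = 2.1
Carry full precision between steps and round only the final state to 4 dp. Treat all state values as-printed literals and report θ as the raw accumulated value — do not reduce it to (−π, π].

after step 1 (δ=-0.19, a=2.6): (17.788140, -7.660062, 1.516716, 6.220000)
after step 2 (δ=-0.22, a=-0.6): (17.855383, -6.417880, 1.434898, 6.100000)
after step 3 (δ=0.18, a=1.4): (18.020669, -5.209129, 1.500193, 6.380000)
after step 4 (δ=0.17, a=-2.1): (18.110684, -3.936308, 1.564615, 5.960000)
after step 5 (δ=-0.47, a=0.6): (18.118053, -2.744331, 1.386528, 6.080000)
after step 6 (δ=0.43, a=2.1): (18.340857, -1.548917, 1.550552, 6.500000)

(18.3409, -1.5489, 1.5506, 6.5000)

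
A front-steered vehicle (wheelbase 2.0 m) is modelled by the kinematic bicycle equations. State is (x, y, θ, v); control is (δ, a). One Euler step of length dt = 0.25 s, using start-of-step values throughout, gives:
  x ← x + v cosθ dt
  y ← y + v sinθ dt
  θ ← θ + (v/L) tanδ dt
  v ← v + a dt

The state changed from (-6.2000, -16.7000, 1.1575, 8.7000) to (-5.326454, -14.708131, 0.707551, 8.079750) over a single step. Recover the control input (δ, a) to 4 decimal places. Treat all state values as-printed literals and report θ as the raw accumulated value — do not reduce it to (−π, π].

δ = -0.3923, a = -2.4810

a = (v'−v)/dt = (-0.620250)/0.25 = -2.4810
Δθ = θ'−θ = -0.449949;  (v·dt/L) = 8.7000·0.25/2.0 = 1.087500
tan δ = Δθ·L/(v·dt) = -0.413746  →  δ = -0.3923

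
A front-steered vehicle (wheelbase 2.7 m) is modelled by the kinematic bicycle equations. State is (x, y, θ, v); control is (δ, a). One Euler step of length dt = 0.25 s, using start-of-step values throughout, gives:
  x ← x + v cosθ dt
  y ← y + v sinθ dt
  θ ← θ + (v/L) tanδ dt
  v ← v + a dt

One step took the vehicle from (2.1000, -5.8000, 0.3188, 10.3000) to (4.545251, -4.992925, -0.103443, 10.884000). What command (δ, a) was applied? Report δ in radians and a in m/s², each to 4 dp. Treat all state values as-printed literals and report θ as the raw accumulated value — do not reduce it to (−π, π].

a = (v'−v)/dt = (0.584000)/0.25 = 2.3360
Δθ = θ'−θ = -0.422243;  (v·dt/L) = 10.3000·0.25/2.7 = 0.953704
tan δ = Δθ·L/(v·dt) = -0.442740  →  δ = -0.4168

δ = -0.4168, a = 2.3360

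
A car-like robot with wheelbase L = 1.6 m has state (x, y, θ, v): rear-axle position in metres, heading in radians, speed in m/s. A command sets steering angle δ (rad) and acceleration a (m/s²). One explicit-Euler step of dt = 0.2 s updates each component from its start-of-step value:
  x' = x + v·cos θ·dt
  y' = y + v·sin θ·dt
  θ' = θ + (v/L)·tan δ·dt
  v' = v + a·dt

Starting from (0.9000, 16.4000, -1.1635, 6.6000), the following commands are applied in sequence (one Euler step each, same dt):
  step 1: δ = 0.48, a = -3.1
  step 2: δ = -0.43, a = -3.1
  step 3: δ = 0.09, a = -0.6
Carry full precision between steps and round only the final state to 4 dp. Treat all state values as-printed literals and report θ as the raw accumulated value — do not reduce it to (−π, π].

(2.8192, 13.4430, -1.0164, 5.2400)

after step 1 (δ=0.48, a=-3.1): (1.422889, 15.187982, -0.733996, 5.980000)
after step 2 (δ=-0.43, a=-3.1): (2.310924, 14.386851, -1.076815, 5.360000)
after step 3 (δ=0.09, a=-0.6): (2.819196, 13.443006, -1.016352, 5.240000)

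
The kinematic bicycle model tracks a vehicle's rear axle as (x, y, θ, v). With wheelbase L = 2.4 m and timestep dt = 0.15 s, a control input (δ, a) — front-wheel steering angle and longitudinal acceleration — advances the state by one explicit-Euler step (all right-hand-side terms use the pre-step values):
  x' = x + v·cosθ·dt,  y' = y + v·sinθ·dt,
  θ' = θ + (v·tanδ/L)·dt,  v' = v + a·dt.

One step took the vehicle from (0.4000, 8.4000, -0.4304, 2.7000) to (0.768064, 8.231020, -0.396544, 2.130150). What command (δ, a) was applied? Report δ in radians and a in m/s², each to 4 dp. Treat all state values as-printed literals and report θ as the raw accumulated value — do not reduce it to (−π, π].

δ = 0.1980, a = -3.7990

a = (v'−v)/dt = (-0.569850)/0.15 = -3.7990
Δθ = θ'−θ = 0.033856;  (v·dt/L) = 2.7000·0.15/2.4 = 0.168750
tan δ = Δθ·L/(v·dt) = 0.200628  →  δ = 0.1980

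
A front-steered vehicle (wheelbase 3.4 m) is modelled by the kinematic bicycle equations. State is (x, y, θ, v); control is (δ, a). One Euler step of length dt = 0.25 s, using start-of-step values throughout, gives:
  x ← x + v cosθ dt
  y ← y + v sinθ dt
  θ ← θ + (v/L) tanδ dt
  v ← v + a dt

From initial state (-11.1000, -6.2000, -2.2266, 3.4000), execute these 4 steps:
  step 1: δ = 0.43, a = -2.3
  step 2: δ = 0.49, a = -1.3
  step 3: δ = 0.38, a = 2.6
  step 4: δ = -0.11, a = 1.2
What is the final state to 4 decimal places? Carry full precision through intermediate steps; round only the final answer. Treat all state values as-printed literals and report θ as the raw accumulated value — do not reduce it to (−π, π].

after step 1 (δ=0.43, a=-2.3): (-11.618327, -6.873674, -2.111945, 2.825000)
after step 2 (δ=0.49, a=-1.3): (-11.982131, -7.479014, -2.001149, 2.500000)
after step 3 (δ=0.38, a=2.6): (-12.242876, -8.047025, -1.927728, 3.150000)
after step 4 (δ=-0.11, a=1.2): (-12.518028, -8.784892, -1.953309, 3.450000)

(-12.5180, -8.7849, -1.9533, 3.4500)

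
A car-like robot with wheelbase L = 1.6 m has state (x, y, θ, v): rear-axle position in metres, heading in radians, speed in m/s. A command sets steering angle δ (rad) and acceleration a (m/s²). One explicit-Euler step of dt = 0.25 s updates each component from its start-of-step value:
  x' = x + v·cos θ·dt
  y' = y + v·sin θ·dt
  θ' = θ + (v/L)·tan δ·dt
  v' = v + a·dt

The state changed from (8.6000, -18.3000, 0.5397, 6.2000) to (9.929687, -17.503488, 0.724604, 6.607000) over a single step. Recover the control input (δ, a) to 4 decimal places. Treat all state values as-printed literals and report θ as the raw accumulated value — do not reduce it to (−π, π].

a = (v'−v)/dt = (0.407000)/0.25 = 1.6280
Δθ = θ'−θ = 0.184904;  (v·dt/L) = 6.2000·0.25/1.6 = 0.968750
tan δ = Δθ·L/(v·dt) = 0.190869  →  δ = 0.1886

δ = 0.1886, a = 1.6280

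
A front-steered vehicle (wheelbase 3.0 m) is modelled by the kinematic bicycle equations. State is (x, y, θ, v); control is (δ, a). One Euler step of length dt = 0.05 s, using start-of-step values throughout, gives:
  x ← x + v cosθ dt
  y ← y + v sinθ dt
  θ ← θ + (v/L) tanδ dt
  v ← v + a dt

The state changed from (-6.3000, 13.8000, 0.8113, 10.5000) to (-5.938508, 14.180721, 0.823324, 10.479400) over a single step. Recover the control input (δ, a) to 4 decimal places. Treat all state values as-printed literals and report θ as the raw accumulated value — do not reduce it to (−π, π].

δ = 0.0686, a = -0.4120

a = (v'−v)/dt = (-0.020600)/0.05 = -0.4120
Δθ = θ'−θ = 0.012024;  (v·dt/L) = 10.5000·0.05/3.0 = 0.175000
tan δ = Δθ·L/(v·dt) = 0.068709  →  δ = 0.0686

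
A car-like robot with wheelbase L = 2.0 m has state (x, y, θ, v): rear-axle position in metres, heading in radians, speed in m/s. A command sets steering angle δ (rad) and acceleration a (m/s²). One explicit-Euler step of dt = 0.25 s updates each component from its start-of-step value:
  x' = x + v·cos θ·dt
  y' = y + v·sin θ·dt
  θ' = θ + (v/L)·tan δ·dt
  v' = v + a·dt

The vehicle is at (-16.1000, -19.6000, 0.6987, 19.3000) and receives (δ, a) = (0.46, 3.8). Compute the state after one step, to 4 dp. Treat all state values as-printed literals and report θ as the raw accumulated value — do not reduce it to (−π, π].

(-12.4056, -16.4964, 1.8940, 20.2500)

x' = -16.1000 + 19.3000·cos(0.6987)·0.25 = -12.4056
y' = -19.6000 + 19.3000·sin(0.6987)·0.25 = -16.4964
θ' = 0.6987 + (19.3000/2.0)·tan(0.46)·0.25 = 1.8940
v' = 19.3000 + 3.8000·0.25 = 20.2500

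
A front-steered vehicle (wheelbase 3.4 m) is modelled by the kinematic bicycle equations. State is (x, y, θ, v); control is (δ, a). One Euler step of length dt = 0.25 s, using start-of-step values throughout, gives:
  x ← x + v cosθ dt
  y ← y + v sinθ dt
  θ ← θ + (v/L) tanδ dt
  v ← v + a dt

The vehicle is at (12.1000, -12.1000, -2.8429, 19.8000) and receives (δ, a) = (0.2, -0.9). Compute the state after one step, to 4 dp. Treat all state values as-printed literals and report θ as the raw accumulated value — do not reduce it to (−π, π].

x' = 12.1000 + 19.8000·cos(-2.8429)·0.25 = 7.3692
y' = -12.1000 + 19.8000·sin(-2.8429)·0.25 = -13.5566
θ' = -2.8429 + (19.8000/3.4)·tan(0.2)·0.25 = -2.5478
v' = 19.8000 − 0.9000·0.25 = 19.5750

(7.3692, -13.5566, -2.5478, 19.5750)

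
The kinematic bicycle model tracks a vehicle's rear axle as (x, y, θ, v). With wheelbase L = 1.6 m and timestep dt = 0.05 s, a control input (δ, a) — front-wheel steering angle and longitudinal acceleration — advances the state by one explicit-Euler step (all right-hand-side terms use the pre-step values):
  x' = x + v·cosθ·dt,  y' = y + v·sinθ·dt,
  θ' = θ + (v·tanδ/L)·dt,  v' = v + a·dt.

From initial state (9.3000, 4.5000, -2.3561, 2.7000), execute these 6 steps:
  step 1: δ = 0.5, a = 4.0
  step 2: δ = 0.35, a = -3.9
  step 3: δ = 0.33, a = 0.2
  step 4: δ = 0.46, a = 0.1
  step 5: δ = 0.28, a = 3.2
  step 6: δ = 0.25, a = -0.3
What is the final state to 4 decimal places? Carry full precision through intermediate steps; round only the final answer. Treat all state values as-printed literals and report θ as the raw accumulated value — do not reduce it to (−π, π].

(8.7708, 3.8612, -2.1585, 2.8650)

after step 1 (δ=0.5, a=4.0): (9.204550, 4.404532, -2.310006, 2.900000)
after step 2 (δ=0.35, a=-3.9): (9.106863, 4.297376, -2.276925, 2.705000)
after step 3 (δ=0.33, a=0.2): (9.019100, 4.194467, -2.247971, 2.715000)
after step 4 (δ=0.46, a=0.1): (8.934040, 4.088671, -2.205935, 2.720000)
after step 5 (δ=0.28, a=3.2): (8.853352, 3.979193, -2.181493, 2.880000)
after step 6 (δ=0.25, a=-0.3): (8.770777, 3.861221, -2.158512, 2.865000)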